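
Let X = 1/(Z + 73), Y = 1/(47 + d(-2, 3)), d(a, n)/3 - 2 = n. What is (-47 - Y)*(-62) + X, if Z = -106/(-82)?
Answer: 8879131/3046 ≈ 2915.0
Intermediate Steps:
d(a, n) = 6 + 3*n
Y = 1/62 (Y = 1/(47 + (6 + 3*3)) = 1/(47 + (6 + 9)) = 1/(47 + 15) = 1/62 ≈ 0.016129)
Z = 53/41 (Z = -106*(-1/82) = 53/41 ≈ 1.2927)
X = 41/3046 (X = 1/(53/41 + 73) = 1/(3046/41) = 41/3046 ≈ 0.013460)
(-47 - Y)*(-62) + X = (-47 - 1*1/62)*(-62) + 41/3046 = (-47 - 1/62)*(-62) + 41/3046 = -2915/62*(-62) + 41/3046 = 2915 + 41/3046 = 8879131/3046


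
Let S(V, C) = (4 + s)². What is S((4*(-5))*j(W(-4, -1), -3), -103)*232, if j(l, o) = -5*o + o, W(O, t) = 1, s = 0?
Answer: 3712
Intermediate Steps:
j(l, o) = -4*o
S(V, C) = 16 (S(V, C) = (4 + 0)² = 4² = 16)
S((4*(-5))*j(W(-4, -1), -3), -103)*232 = 16*232 = 3712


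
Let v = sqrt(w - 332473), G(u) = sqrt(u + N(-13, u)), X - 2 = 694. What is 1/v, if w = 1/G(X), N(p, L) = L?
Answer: -2*I*sqrt(87)/sqrt(115700604 - sqrt(87)) ≈ -0.0017343*I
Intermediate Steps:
X = 696 (X = 2 + 694 = 696)
G(u) = sqrt(2)*sqrt(u) (G(u) = sqrt(u + u) = sqrt(2*u) = sqrt(2)*sqrt(u))
w = sqrt(87)/348 (w = 1/(sqrt(2)*sqrt(696)) = 1/(sqrt(2)*(2*sqrt(174))) = 1/(4*sqrt(87)) = sqrt(87)/348 ≈ 0.026803)
v = sqrt(-332473 + sqrt(87)/348) (v = sqrt(sqrt(87)/348 - 332473) = sqrt(-332473 + sqrt(87)/348) ≈ 576.6*I)
1/v = 1/(sqrt(-10065952548 + 87*sqrt(87))/174) = 174/sqrt(-10065952548 + 87*sqrt(87))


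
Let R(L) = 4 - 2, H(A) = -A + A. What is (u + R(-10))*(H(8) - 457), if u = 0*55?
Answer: -914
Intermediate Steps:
u = 0
H(A) = 0
R(L) = 2
(u + R(-10))*(H(8) - 457) = (0 + 2)*(0 - 457) = 2*(-457) = -914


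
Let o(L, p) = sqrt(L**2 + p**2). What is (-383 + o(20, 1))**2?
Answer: (383 - sqrt(401))**2 ≈ 1.3175e+5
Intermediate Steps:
(-383 + o(20, 1))**2 = (-383 + sqrt(20**2 + 1**2))**2 = (-383 + sqrt(400 + 1))**2 = (-383 + sqrt(401))**2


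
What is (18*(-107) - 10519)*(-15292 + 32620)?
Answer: -215646960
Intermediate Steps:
(18*(-107) - 10519)*(-15292 + 32620) = (-1926 - 10519)*17328 = -12445*17328 = -215646960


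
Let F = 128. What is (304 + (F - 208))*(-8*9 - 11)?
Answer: -18592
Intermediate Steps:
(304 + (F - 208))*(-8*9 - 11) = (304 + (128 - 208))*(-8*9 - 11) = (304 - 80)*(-72 - 11) = 224*(-83) = -18592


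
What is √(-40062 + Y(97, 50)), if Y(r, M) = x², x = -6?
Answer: I*√40026 ≈ 200.06*I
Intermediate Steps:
Y(r, M) = 36 (Y(r, M) = (-6)² = 36)
√(-40062 + Y(97, 50)) = √(-40062 + 36) = √(-40026) = I*√40026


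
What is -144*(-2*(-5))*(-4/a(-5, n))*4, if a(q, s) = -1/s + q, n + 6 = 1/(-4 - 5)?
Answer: -633600/133 ≈ -4763.9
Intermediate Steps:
n = -55/9 (n = -6 + 1/(-4 - 5) = -6 + 1/(-9) = -6 - ⅑*1 = -6 - ⅑ = -55/9 ≈ -6.1111)
a(q, s) = q - 1/s
-144*(-2*(-5))*(-4/a(-5, n))*4 = -144*(-2*(-5))*(-4/(-5 - 1/(-55/9)))*4 = -144*10*(-4/(-5 - 1*(-9/55)))*4 = -144*10*(-4/(-5 + 9/55))*4 = -144*10*(-4/(-266/55))*4 = -144*10*(-4*(-55/266))*4 = -144*10*(110/133)*4 = -158400*4/133 = -144*4400/133 = -633600/133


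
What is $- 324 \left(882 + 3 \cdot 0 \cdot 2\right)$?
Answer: $-285768$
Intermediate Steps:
$- 324 \left(882 + 3 \cdot 0 \cdot 2\right) = - 324 \left(882 + 0 \cdot 2\right) = - 324 \left(882 + 0\right) = \left(-324\right) 882 = -285768$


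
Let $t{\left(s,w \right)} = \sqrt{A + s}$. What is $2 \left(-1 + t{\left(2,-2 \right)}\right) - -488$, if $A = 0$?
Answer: $486 + 2 \sqrt{2} \approx 488.83$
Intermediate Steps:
$t{\left(s,w \right)} = \sqrt{s}$ ($t{\left(s,w \right)} = \sqrt{0 + s} = \sqrt{s}$)
$2 \left(-1 + t{\left(2,-2 \right)}\right) - -488 = 2 \left(-1 + \sqrt{2}\right) - -488 = \left(-2 + 2 \sqrt{2}\right) + 488 = 486 + 2 \sqrt{2}$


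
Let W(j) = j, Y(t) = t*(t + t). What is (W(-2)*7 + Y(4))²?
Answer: 324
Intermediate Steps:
Y(t) = 2*t² (Y(t) = t*(2*t) = 2*t²)
(W(-2)*7 + Y(4))² = (-2*7 + 2*4²)² = (-14 + 2*16)² = (-14 + 32)² = 18² = 324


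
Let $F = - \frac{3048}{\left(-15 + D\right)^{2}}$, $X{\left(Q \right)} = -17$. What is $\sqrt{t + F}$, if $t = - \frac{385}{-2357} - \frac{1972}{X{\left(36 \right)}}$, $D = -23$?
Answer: $\frac{\sqrt{228734317831}}{44783} \approx 10.68$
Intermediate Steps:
$t = \frac{273797}{2357}$ ($t = - \frac{385}{-2357} - \frac{1972}{-17} = \left(-385\right) \left(- \frac{1}{2357}\right) - -116 = \frac{385}{2357} + 116 = \frac{273797}{2357} \approx 116.16$)
$F = - \frac{762}{361}$ ($F = - \frac{3048}{\left(-15 - 23\right)^{2}} = - \frac{3048}{\left(-38\right)^{2}} = - \frac{3048}{1444} = \left(-3048\right) \frac{1}{1444} = - \frac{762}{361} \approx -2.1108$)
$\sqrt{t + F} = \sqrt{\frac{273797}{2357} - \frac{762}{361}} = \sqrt{\frac{97044683}{850877}} = \frac{\sqrt{228734317831}}{44783}$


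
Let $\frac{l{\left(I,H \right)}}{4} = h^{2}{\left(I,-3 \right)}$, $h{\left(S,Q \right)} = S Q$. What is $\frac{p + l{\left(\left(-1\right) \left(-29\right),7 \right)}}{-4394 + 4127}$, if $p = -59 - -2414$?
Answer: $- \frac{10877}{89} \approx -122.21$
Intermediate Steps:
$h{\left(S,Q \right)} = Q S$
$l{\left(I,H \right)} = 36 I^{2}$ ($l{\left(I,H \right)} = 4 \left(- 3 I\right)^{2} = 4 \cdot 9 I^{2} = 36 I^{2}$)
$p = 2355$ ($p = -59 + 2414 = 2355$)
$\frac{p + l{\left(\left(-1\right) \left(-29\right),7 \right)}}{-4394 + 4127} = \frac{2355 + 36 \left(\left(-1\right) \left(-29\right)\right)^{2}}{-4394 + 4127} = \frac{2355 + 36 \cdot 29^{2}}{-267} = \left(2355 + 36 \cdot 841\right) \left(- \frac{1}{267}\right) = \left(2355 + 30276\right) \left(- \frac{1}{267}\right) = 32631 \left(- \frac{1}{267}\right) = - \frac{10877}{89}$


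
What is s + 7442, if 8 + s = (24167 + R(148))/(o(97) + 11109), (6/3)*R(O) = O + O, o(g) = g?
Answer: 83329719/11206 ≈ 7436.2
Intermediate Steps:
R(O) = O (R(O) = (O + O)/2 = (2*O)/2 = O)
s = -65333/11206 (s = -8 + (24167 + 148)/(97 + 11109) = -8 + 24315/11206 = -65333/11206 ≈ -5.8302)
s + 7442 = -65333/11206 + 7442 = 83329719/11206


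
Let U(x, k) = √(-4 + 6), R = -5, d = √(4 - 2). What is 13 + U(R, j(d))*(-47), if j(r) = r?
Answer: 13 - 47*√2 ≈ -53.468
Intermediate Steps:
d = √2 ≈ 1.4142
U(x, k) = √2
13 + U(R, j(d))*(-47) = 13 + √2*(-47) = 13 - 47*√2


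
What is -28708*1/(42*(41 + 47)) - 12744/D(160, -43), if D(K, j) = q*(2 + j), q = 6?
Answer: 1668319/37884 ≈ 44.038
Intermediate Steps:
D(K, j) = 12 + 6*j (D(K, j) = 6*(2 + j) = 12 + 6*j)
-28708*1/(42*(41 + 47)) - 12744/D(160, -43) = -28708*1/(42*(41 + 47)) - 12744/(12 + 6*(-43)) = -28708/(42*88) - 12744/(12 - 258) = -28708/3696 - 12744/(-246) = -28708*1/3696 - 12744*(-1/246) = -7177/924 + 2124/41 = 1668319/37884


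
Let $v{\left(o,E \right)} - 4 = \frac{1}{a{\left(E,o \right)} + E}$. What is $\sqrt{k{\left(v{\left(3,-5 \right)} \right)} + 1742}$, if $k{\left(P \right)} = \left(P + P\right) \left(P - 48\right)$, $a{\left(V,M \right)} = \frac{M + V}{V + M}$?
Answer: $\frac{\sqrt{22562}}{4} \approx 37.552$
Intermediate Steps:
$a{\left(V,M \right)} = 1$ ($a{\left(V,M \right)} = \frac{M + V}{M + V} = 1$)
$v{\left(o,E \right)} = 4 + \frac{1}{1 + E}$
$k{\left(P \right)} = 2 P \left(-48 + P\right)$
$\sqrt{k{\left(v{\left(3,-5 \right)} \right)} + 1742} = \sqrt{2 \frac{5 + 4 \left(-5\right)}{1 - 5} \left(-48 + \frac{5 + 4 \left(-5\right)}{1 - 5}\right) + 1742} = \sqrt{2 \frac{5 - 20}{-4} \left(-48 + \frac{5 - 20}{-4}\right) + 1742} = \sqrt{2 \left(\left(- \frac{1}{4}\right) \left(-15\right)\right) \left(-48 - - \frac{15}{4}\right) + 1742} = \sqrt{2 \cdot \frac{15}{4} \left(-48 + \frac{15}{4}\right) + 1742} = \sqrt{2 \cdot \frac{15}{4} \left(- \frac{177}{4}\right) + 1742} = \sqrt{- \frac{2655}{8} + 1742} = \sqrt{\frac{11281}{8}} = \frac{\sqrt{22562}}{4}$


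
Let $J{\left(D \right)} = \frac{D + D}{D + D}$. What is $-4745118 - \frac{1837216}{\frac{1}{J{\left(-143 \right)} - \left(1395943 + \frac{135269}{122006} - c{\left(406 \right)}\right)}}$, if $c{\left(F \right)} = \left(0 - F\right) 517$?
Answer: $\frac{179975905348167110}{61003} \approx 2.9503 \cdot 10^{12}$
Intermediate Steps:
$c{\left(F \right)} = - 517 F$ ($c{\left(F \right)} = - F 517 = - 517 F$)
$J{\left(D \right)} = 1$ ($J{\left(D \right)} = \frac{2 D}{2 D} = 2 D \frac{1}{2 D} = 1$)
$-4745118 - \frac{1837216}{\frac{1}{J{\left(-143 \right)} - \left(1395943 + \frac{135269}{122006} - c{\left(406 \right)}\right)}} = -4745118 - \frac{1837216}{\frac{1}{1 - \left(1605845 + \frac{135269}{122006}\right)}} = -4745118 - \frac{1837216}{\frac{1}{1 + \left(\left(135269 \left(- \frac{1}{122006}\right) - 1395943\right) - 209902\right)}} = -4745118 - \frac{1837216}{\frac{1}{1 - \frac{195922860339}{122006}}} = -4745118 - \frac{1837216}{\frac{1}{- \frac{195922738333}{122006}}} = -4745118 - \frac{1837216}{- \frac{122006}{195922738333}} = -4745118 - 1837216 \left(- \frac{195922738333}{122006}\right) = -4745118 - - \frac{179976194814600464}{61003} = -4745118 + \frac{179976194814600464}{61003} = \frac{179975905348167110}{61003}$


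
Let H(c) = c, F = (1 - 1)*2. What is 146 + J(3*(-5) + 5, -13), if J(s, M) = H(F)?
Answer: 146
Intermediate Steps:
F = 0 (F = 0*2 = 0)
J(s, M) = 0
146 + J(3*(-5) + 5, -13) = 146 + 0 = 146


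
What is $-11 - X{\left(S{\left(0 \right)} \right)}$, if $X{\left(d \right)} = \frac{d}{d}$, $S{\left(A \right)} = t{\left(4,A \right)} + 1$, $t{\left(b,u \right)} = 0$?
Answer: $-12$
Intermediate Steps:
$S{\left(A \right)} = 1$ ($S{\left(A \right)} = 0 + 1 = 1$)
$X{\left(d \right)} = 1$
$-11 - X{\left(S{\left(0 \right)} \right)} = -11 - 1 = -12$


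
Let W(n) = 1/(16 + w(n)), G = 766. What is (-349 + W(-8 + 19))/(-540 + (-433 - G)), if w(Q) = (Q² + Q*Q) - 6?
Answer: 87947/438228 ≈ 0.20069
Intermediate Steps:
w(Q) = -6 + 2*Q² (w(Q) = (Q² + Q²) - 6 = 2*Q² - 6 = -6 + 2*Q²)
W(n) = 1/(10 + 2*n²) (W(n) = 1/(16 + (-6 + 2*n²)) = 1/(10 + 2*n²))
(-349 + W(-8 + 19))/(-540 + (-433 - G)) = (-349 + 1/(2*(5 + (-8 + 19)²)))/(-540 + (-433 - 1*766)) = (-349 + 1/(2*(5 + 11²)))/(-540 + (-433 - 766)) = (-349 + 1/(2*(5 + 121)))/(-540 - 1199) = (-349 + (½)/126)/(-1739) = (-349 + (½)*(1/126))*(-1/1739) = (-349 + 1/252)*(-1/1739) = -87947/252*(-1/1739) = 87947/438228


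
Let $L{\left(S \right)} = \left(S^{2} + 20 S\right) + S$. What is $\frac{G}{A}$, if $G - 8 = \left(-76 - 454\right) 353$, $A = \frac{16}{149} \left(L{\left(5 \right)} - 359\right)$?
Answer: $\frac{13937609}{1832} \approx 7607.9$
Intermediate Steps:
$L{\left(S \right)} = S^{2} + 21 S$
$A = - \frac{3664}{149}$ ($A = \frac{16}{149} \left(5 \left(21 + 5\right) - 359\right) = 16 \cdot \frac{1}{149} \left(5 \cdot 26 - 359\right) = \frac{16 \left(130 - 359\right)}{149} = \frac{16}{149} \left(-229\right) = - \frac{3664}{149} \approx -24.591$)
$G = -187082$ ($G = 8 + \left(-76 - 454\right) 353 = 8 - 187090 = -187082$)
$\frac{G}{A} = - \frac{187082}{- \frac{3664}{149}} = \left(-187082\right) \left(- \frac{149}{3664}\right) = \frac{13937609}{1832}$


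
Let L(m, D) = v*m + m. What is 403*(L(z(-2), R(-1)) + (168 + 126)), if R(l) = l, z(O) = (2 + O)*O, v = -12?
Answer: 118482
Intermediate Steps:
z(O) = O*(2 + O)
L(m, D) = -11*m (L(m, D) = -12*m + m = -11*m)
403*(L(z(-2), R(-1)) + (168 + 126)) = 403*(-(-22)*(2 - 2) + (168 + 126)) = 403*(-(-22)*0 + 294) = 403*(-11*0 + 294) = 403*(0 + 294) = 403*294 = 118482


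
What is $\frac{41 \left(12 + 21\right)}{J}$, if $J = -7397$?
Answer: $- \frac{1353}{7397} \approx -0.18291$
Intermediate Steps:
$\frac{41 \left(12 + 21\right)}{J} = \frac{41 \left(12 + 21\right)}{-7397} = 41 \cdot 33 \left(- \frac{1}{7397}\right) = 1353 \left(- \frac{1}{7397}\right) = - \frac{1353}{7397}$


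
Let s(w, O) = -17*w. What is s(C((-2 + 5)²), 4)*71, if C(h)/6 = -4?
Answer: 28968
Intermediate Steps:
C(h) = -24 (C(h) = 6*(-4) = -24)
s(C((-2 + 5)²), 4)*71 = -17*(-24)*71 = 408*71 = 28968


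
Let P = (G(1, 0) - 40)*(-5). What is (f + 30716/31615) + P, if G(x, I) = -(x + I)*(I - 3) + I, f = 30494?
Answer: 969947301/31615 ≈ 30680.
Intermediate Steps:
G(x, I) = I - (-3 + I)*(I + x) (G(x, I) = -(I + x)*(-3 + I) + I = -(-3 + I)*(I + x) + I = I - (-3 + I)*(I + x))
P = 185 (P = ((-1*0² + 3*1 + 4*0 - 1*0*1) - 40)*(-5) = ((-1*0 + 3 + 0 + 0) - 40)*(-5) = ((0 + 3 + 0 + 0) - 40)*(-5) = (3 - 40)*(-5) = -37*(-5) = 185)
(f + 30716/31615) + P = (30494 + 30716/31615) + 185 = 964098526/31615 + 185 = 969947301/31615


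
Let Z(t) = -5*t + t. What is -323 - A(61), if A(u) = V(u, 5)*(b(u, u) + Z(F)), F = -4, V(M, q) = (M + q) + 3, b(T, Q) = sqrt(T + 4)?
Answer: -1427 - 69*sqrt(65) ≈ -1983.3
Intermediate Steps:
b(T, Q) = sqrt(4 + T)
V(M, q) = 3 + M + q
Z(t) = -4*t
A(u) = (8 + u)*(16 + sqrt(4 + u)) (A(u) = (3 + u + 5)*(sqrt(4 + u) - 4*(-4)) = (8 + u)*(sqrt(4 + u) + 16) = (8 + u)*(16 + sqrt(4 + u)))
-323 - A(61) = -323 - (8 + 61)*(16 + sqrt(4 + 61)) = -323 - 69*(16 + sqrt(65)) = -323 - (1104 + 69*sqrt(65)) = -323 + (-1104 - 69*sqrt(65)) = -1427 - 69*sqrt(65)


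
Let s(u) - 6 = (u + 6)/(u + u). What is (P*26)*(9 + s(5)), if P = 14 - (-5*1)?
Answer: 39767/5 ≈ 7953.4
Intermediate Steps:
P = 19 (P = 14 - (-5) = 14 - 1*(-5) = 14 + 5 = 19)
s(u) = 6 + (6 + u)/(2*u) (s(u) = 6 + (u + 6)/(u + u) = 6 + (6 + u)/((2*u)) = 6 + (6 + u)*(1/(2*u)) = 6 + (6 + u)/(2*u))
(P*26)*(9 + s(5)) = (19*26)*(9 + (13/2 + 3/5)) = 494*(9 + (13/2 + 3*(1/5))) = 494*(9 + (13/2 + 3/5)) = 494*(9 + 71/10) = 494*(161/10) = 39767/5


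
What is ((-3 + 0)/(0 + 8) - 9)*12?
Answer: -225/2 ≈ -112.50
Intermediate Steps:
((-3 + 0)/(0 + 8) - 9)*12 = (-3/8 - 9)*12 = -75/8*12 = -225/2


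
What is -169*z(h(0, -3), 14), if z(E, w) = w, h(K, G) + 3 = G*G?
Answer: -2366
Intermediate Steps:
h(K, G) = -3 + G² (h(K, G) = -3 + G*G = -3 + G²)
-169*z(h(0, -3), 14) = -169*14 = -2366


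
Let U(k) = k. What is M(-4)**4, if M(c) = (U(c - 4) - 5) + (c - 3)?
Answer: 160000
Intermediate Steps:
M(c) = -12 + 2*c (M(c) = ((c - 4) - 5) + (c - 3) = ((-4 + c) - 5) + (-3 + c) = (-9 + c) + (-3 + c) = -12 + 2*c)
M(-4)**4 = (-12 + 2*(-4))**4 = (-12 - 8)**4 = (-20)**4 = 160000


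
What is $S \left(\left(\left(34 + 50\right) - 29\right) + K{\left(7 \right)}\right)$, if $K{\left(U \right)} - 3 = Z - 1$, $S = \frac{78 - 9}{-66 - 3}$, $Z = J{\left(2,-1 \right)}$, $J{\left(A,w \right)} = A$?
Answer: $-59$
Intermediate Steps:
$Z = 2$
$S = -1$ ($S = \frac{69}{-69} = 69 \left(- \frac{1}{69}\right) = -1$)
$K{\left(U \right)} = 4$ ($K{\left(U \right)} = 3 + \left(2 - 1\right) = 3 + 1 = 4$)
$S \left(\left(\left(34 + 50\right) - 29\right) + K{\left(7 \right)}\right) = - (\left(\left(34 + 50\right) - 29\right) + 4) = - (\left(84 - 29\right) + 4) = - (55 + 4) = \left(-1\right) 59 = -59$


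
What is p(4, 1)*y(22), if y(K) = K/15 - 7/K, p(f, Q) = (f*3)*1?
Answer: 758/55 ≈ 13.782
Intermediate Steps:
p(f, Q) = 3*f (p(f, Q) = (3*f)*1 = 3*f)
y(K) = -7/K + K/15 (y(K) = K*(1/15) - 7/K = K/15 - 7/K = -7/K + K/15)
p(4, 1)*y(22) = (3*4)*(-7/22 + (1/15)*22) = 12*(-7*1/22 + 22/15) = 12*(-7/22 + 22/15) = 12*(379/330) = 758/55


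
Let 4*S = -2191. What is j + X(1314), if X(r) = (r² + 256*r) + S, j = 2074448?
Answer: 16547521/4 ≈ 4.1369e+6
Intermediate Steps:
S = -2191/4 (S = (¼)*(-2191) = -2191/4 ≈ -547.75)
X(r) = -2191/4 + r² + 256*r (X(r) = (r² + 256*r) - 2191/4 = -2191/4 + r² + 256*r)
j + X(1314) = 2074448 + (-2191/4 + 1314² + 256*1314) = 2074448 + (-2191/4 + 1726596 + 336384) = 2074448 + 8249729/4 = 16547521/4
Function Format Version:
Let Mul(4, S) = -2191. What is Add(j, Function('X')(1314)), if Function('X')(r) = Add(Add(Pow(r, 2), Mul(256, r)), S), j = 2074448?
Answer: Rational(16547521, 4) ≈ 4.1369e+6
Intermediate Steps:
S = Rational(-2191, 4) (S = Mul(Rational(1, 4), -2191) = Rational(-2191, 4) ≈ -547.75)
Function('X')(r) = Add(Rational(-2191, 4), Pow(r, 2), Mul(256, r)) (Function('X')(r) = Add(Add(Pow(r, 2), Mul(256, r)), Rational(-2191, 4)) = Add(Rational(-2191, 4), Pow(r, 2), Mul(256, r)))
Add(j, Function('X')(1314)) = Add(2074448, Add(Rational(-2191, 4), Pow(1314, 2), Mul(256, 1314))) = Add(2074448, Add(Rational(-2191, 4), 1726596, 336384)) = Add(2074448, Rational(8249729, 4)) = Rational(16547521, 4)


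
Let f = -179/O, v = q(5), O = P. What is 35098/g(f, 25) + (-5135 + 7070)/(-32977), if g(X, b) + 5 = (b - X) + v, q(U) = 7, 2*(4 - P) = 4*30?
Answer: 64813318421/43958341 ≈ 1474.4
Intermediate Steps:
P = -56 (P = 4 - 2*30 = 4 - ½*120 = 4 - 60 = -56)
O = -56
v = 7
f = 179/56 (f = -179/(-56) = -179*(-1/56) = 179/56 ≈ 3.1964)
g(X, b) = 2 + b - X (g(X, b) = -5 + ((b - X) + 7) = -5 + (7 + b - X) = 2 + b - X)
35098/g(f, 25) + (-5135 + 7070)/(-32977) = 35098/(2 + 25 - 1*179/56) + (-5135 + 7070)/(-32977) = 35098/(2 + 25 - 179/56) + 1935*(-1/32977) = 35098/(1333/56) - 1935/32977 = 35098*(56/1333) - 1935/32977 = 1965488/1333 - 1935/32977 = 64813318421/43958341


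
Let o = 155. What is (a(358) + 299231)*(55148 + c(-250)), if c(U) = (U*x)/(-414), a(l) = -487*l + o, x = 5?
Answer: 475829758480/69 ≈ 6.8961e+9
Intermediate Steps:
a(l) = 155 - 487*l (a(l) = -487*l + 155 = 155 - 487*l)
c(U) = -5*U/414 (c(U) = (U*5)/(-414) = (5*U)*(-1/414) = -5*U/414)
(a(358) + 299231)*(55148 + c(-250)) = ((155 - 487*358) + 299231)*(55148 - 5/414*(-250)) = ((155 - 174346) + 299231)*(55148 + 625/207) = (-174191 + 299231)*(11416261/207) = 125040*(11416261/207) = 475829758480/69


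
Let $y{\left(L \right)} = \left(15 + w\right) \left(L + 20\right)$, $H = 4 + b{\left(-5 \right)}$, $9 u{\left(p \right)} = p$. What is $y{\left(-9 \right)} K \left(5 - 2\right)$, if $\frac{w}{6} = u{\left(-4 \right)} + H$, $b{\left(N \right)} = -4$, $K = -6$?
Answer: $-2442$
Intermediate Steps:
$u{\left(p \right)} = \frac{p}{9}$
$H = 0$ ($H = 4 - 4 = 0$)
$w = - \frac{8}{3}$ ($w = 6 \left(\frac{1}{9} \left(-4\right) + 0\right) = 6 \left(- \frac{4}{9} + 0\right) = 6 \left(- \frac{4}{9}\right) = - \frac{8}{3} \approx -2.6667$)
$y{\left(L \right)} = \frac{740}{3} + \frac{37 L}{3}$ ($y{\left(L \right)} = \left(15 - \frac{8}{3}\right) \left(L + 20\right) = \frac{37 \left(20 + L\right)}{3} = \frac{740}{3} + \frac{37 L}{3}$)
$y{\left(-9 \right)} K \left(5 - 2\right) = \left(\frac{740}{3} + \frac{37}{3} \left(-9\right)\right) \left(- 6 \left(5 - 2\right)\right) = \left(\frac{740}{3} - 111\right) \left(\left(-6\right) 3\right) = \frac{407}{3} \left(-18\right) = -2442$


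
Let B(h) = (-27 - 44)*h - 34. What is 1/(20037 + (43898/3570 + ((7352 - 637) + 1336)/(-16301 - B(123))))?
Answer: 13448190/269612375761 ≈ 4.9880e-5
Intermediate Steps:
B(h) = -34 - 71*h (B(h) = -71*h - 34 = -34 - 71*h)
1/(20037 + (43898/3570 + ((7352 - 637) + 1336)/(-16301 - B(123)))) = 1/(20037 + (43898/3570 + ((7352 - 637) + 1336)/(-16301 - (-34 - 71*123)))) = 1/(20037 + (43898*(1/3570) + (6715 + 1336)/(-16301 - (-34 - 8733)))) = 1/(20037 + (21949/1785 + 8051/(-16301 - 1*(-8767)))) = 1/(20037 + (21949/1785 + 8051/(-16301 + 8767))) = 1/(20037 + (21949/1785 + 8051/(-7534))) = 1/(20037 + (21949/1785 + 8051*(-1/7534))) = 1/(20037 + (21949/1785 - 8051/7534)) = 1/(20037 + 150992731/13448190) = 1/(269612375761/13448190) = 13448190/269612375761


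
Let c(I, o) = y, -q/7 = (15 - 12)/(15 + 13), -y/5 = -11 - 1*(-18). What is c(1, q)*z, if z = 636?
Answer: -22260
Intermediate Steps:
y = -35 (y = -5*(-11 - 1*(-18)) = -5*(-11 + 18) = -5*7 = -35)
q = -¾ (q = -7*(15 - 12)/(15 + 13) = -21/28 = -7*3/28 = -¾ ≈ -0.75000)
c(I, o) = -35
c(1, q)*z = -35*636 = -22260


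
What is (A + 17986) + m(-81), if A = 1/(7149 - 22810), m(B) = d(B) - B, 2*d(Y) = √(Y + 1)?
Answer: 282947286/15661 + 2*I*√5 ≈ 18067.0 + 4.4721*I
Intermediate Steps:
d(Y) = √(1 + Y)/2 (d(Y) = √(Y + 1)/2 = √(1 + Y)/2)
m(B) = √(1 + B)/2 - B
A = -1/15661 (A = 1/(-15661) = -1/15661 ≈ -6.3853e-5)
(A + 17986) + m(-81) = (-1/15661 + 17986) + (√(1 - 81)/2 - 1*(-81)) = 281678745/15661 + (√(-80)/2 + 81) = 281678745/15661 + ((4*I*√5)/2 + 81) = 281678745/15661 + (2*I*√5 + 81) = 281678745/15661 + (81 + 2*I*√5) = 282947286/15661 + 2*I*√5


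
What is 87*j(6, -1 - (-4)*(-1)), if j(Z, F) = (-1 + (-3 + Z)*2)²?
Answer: 2175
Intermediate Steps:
j(Z, F) = (-7 + 2*Z)² (j(Z, F) = (-1 + (-6 + 2*Z))² = (-7 + 2*Z)²)
87*j(6, -1 - (-4)*(-1)) = 87*(-7 + 2*6)² = 87*(-7 + 12)² = 87*5² = 87*25 = 2175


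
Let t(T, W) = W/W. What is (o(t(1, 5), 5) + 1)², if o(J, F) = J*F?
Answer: 36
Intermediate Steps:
t(T, W) = 1
o(J, F) = F*J
(o(t(1, 5), 5) + 1)² = (5*1 + 1)² = (5 + 1)² = 6² = 36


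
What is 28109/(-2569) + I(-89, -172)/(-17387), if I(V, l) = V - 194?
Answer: -488004156/44667203 ≈ -10.925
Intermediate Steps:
I(V, l) = -194 + V
28109/(-2569) + I(-89, -172)/(-17387) = 28109/(-2569) + (-194 - 89)/(-17387) = 28109*(-1/2569) - 283*(-1/17387) = -28109/2569 + 283/17387 = -488004156/44667203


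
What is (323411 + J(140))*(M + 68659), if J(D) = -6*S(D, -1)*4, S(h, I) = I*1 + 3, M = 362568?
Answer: 139442856401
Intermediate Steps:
S(h, I) = 3 + I (S(h, I) = I + 3 = 3 + I)
J(D) = -48 (J(D) = -6*(3 - 1)*4 = -6*2*4 = -12*4 = -48)
(323411 + J(140))*(M + 68659) = (323411 - 48)*(362568 + 68659) = 323363*431227 = 139442856401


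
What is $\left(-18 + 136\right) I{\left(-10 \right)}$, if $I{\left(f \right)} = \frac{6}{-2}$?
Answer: $-354$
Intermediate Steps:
$I{\left(f \right)} = -3$ ($I{\left(f \right)} = 6 \left(- \frac{1}{2}\right) = -3$)
$\left(-18 + 136\right) I{\left(-10 \right)} = \left(-18 + 136\right) \left(-3\right) = 118 \left(-3\right) = -354$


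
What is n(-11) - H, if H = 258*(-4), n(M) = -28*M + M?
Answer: 1329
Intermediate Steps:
n(M) = -27*M
H = -1032
n(-11) - H = -27*(-11) - 1*(-1032) = 297 + 1032 = 1329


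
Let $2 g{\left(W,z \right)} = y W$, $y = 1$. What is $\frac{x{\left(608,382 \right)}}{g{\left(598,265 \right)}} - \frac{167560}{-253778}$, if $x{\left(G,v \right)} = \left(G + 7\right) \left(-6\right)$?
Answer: $- \frac{443170190}{37939811} \approx -11.681$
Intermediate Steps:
$g{\left(W,z \right)} = \frac{W}{2}$ ($g{\left(W,z \right)} = \frac{1 W}{2} = \frac{W}{2}$)
$x{\left(G,v \right)} = -42 - 6 G$ ($x{\left(G,v \right)} = \left(7 + G\right) \left(-6\right) = -42 - 6 G$)
$\frac{x{\left(608,382 \right)}}{g{\left(598,265 \right)}} - \frac{167560}{-253778} = \frac{-42 - 3648}{\frac{1}{2} \cdot 598} - \frac{167560}{-253778} = \frac{-42 - 3648}{299} - - \frac{83780}{126889} = \left(-3690\right) \frac{1}{299} + \frac{83780}{126889} = - \frac{3690}{299} + \frac{83780}{126889} = - \frac{443170190}{37939811}$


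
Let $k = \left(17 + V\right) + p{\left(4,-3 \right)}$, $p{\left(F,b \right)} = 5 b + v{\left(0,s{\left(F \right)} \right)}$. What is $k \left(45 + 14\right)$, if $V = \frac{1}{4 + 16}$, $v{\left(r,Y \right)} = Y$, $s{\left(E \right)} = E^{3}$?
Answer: $\frac{77939}{20} \approx 3896.9$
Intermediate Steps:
$p{\left(F,b \right)} = F^{3} + 5 b$ ($p{\left(F,b \right)} = 5 b + F^{3} = F^{3} + 5 b$)
$V = \frac{1}{20} \approx 0.05$
$k = \frac{1321}{20}$ ($k = \left(17 + \frac{1}{20}\right) + \left(4^{3} + 5 \left(-3\right)\right) = \frac{341}{20} + \left(64 - 15\right) = \frac{341}{20} + 49 = \frac{1321}{20} \approx 66.05$)
$k \left(45 + 14\right) = \frac{1321 \left(45 + 14\right)}{20} = \frac{1321}{20} \cdot 59 = \frac{77939}{20}$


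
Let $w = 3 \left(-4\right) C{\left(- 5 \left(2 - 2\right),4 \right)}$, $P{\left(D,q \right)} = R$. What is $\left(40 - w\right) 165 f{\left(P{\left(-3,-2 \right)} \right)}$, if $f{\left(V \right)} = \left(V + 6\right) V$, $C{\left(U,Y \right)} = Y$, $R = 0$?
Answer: $0$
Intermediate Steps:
$P{\left(D,q \right)} = 0$
$w = -48$ ($w = 3 \left(-4\right) 4 = \left(-12\right) 4 = -48$)
$f{\left(V \right)} = V \left(6 + V\right)$ ($f{\left(V \right)} = \left(6 + V\right) V = V \left(6 + V\right)$)
$\left(40 - w\right) 165 f{\left(P{\left(-3,-2 \right)} \right)} = \left(40 - -48\right) 165 \cdot 0 \left(6 + 0\right) = \left(40 + 48\right) 165 \cdot 0 \cdot 6 = 88 \cdot 165 \cdot 0 = 14520 \cdot 0 = 0$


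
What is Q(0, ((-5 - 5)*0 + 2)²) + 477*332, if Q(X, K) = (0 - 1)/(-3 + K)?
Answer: 158363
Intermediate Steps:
Q(X, K) = -1/(-3 + K)
Q(0, ((-5 - 5)*0 + 2)²) + 477*332 = -1/(-3 + ((-5 - 5)*0 + 2)²) + 477*332 = -1/(-3 + (-10*0 + 2)²) + 158364 = -1/(-3 + (0 + 2)²) + 158364 = -1/(-3 + 2²) + 158364 = -1/(-3 + 4) + 158364 = -1/1 + 158364 = -1*1 + 158364 = -1 + 158364 = 158363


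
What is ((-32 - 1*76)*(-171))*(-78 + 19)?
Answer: -1089612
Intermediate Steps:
((-32 - 1*76)*(-171))*(-78 + 19) = ((-32 - 76)*(-171))*(-59) = -108*(-171)*(-59) = 18468*(-59) = -1089612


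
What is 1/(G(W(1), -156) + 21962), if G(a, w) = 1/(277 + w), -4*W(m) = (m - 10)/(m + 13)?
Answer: 121/2657403 ≈ 4.5533e-5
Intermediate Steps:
W(m) = -(-10 + m)/(4*(13 + m)) (W(m) = -(m - 10)/(4*(m + 13)) = -(-10 + m)/(4*(13 + m)))
1/(G(W(1), -156) + 21962) = 1/(1/(277 - 156) + 21962) = 1/(1/121 + 21962) = 1/(2657403/121) = 121/2657403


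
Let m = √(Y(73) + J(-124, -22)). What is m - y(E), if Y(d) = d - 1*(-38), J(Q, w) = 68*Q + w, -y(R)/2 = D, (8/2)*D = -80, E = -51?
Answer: -40 + 9*I*√103 ≈ -40.0 + 91.34*I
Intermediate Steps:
D = -20 (D = (¼)*(-80) = -20)
y(R) = 40 (y(R) = -2*(-20) = 40)
J(Q, w) = w + 68*Q
Y(d) = 38 + d (Y(d) = d + 38 = 38 + d)
m = 9*I*√103 (m = √((38 + 73) + (-22 + 68*(-124))) = √(111 + (-22 - 8432)) = √(111 - 8454) = √(-8343) = 9*I*√103 ≈ 91.34*I)
m - y(E) = 9*I*√103 - 1*40 = 9*I*√103 - 40 = -40 + 9*I*√103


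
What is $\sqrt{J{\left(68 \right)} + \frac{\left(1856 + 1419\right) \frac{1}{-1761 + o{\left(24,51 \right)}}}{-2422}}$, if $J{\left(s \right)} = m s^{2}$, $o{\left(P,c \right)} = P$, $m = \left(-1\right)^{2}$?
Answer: $\frac{\sqrt{9093337360397906}}{1402338} \approx 68.0$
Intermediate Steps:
$m = 1$
$J{\left(s \right)} = s^{2}$ ($J{\left(s \right)} = 1 s^{2} = s^{2}$)
$\sqrt{J{\left(68 \right)} + \frac{\left(1856 + 1419\right) \frac{1}{-1761 + o{\left(24,51 \right)}}}{-2422}} = \sqrt{68^{2} + \frac{\left(1856 + 1419\right) \frac{1}{-1761 + 24}}{-2422}} = \sqrt{4624 + \frac{3275}{-1737} \left(- \frac{1}{2422}\right)} = \sqrt{4624 + 3275 \left(- \frac{1}{1737}\right) \left(- \frac{1}{2422}\right)} = \sqrt{4624 - - \frac{3275}{4207014}} = \sqrt{4624 + \frac{3275}{4207014}} = \sqrt{\frac{19453236011}{4207014}} = \frac{\sqrt{9093337360397906}}{1402338}$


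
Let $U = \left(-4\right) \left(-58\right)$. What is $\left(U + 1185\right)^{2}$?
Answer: $2007889$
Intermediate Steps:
$U = 232$
$\left(U + 1185\right)^{2} = \left(232 + 1185\right)^{2} = 1417^{2} = 2007889$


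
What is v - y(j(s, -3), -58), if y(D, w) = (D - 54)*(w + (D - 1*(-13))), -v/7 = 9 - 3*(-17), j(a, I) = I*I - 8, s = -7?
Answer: -2752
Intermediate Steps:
j(a, I) = -8 + I² (j(a, I) = I² - 8 = -8 + I²)
v = -420 (v = -7*(9 - 3*(-17)) = -7*(9 + 51) = -7*60 = -420)
y(D, w) = (-54 + D)*(13 + D + w) (y(D, w) = (-54 + D)*(w + (D + 13)) = (-54 + D)*(w + (13 + D)) = (-54 + D)*(13 + D + w))
v - y(j(s, -3), -58) = -420 - (-702 + (-8 + (-3)²)² - 54*(-58) - 41*(-8 + (-3)²) + (-8 + (-3)²)*(-58)) = -420 - (-702 + (-8 + 9)² + 3132 - 41*(-8 + 9) + (-8 + 9)*(-58)) = -420 - (-702 + 1² + 3132 - 41*1 + 1*(-58)) = -420 - (-702 + 1 + 3132 - 41 - 58) = -420 - 1*2332 = -420 - 2332 = -2752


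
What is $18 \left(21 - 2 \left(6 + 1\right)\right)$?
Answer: $126$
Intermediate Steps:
$18 \left(21 - 2 \left(6 + 1\right)\right) = 18 \left(21 - 14\right) = 18 \cdot 7 = 126$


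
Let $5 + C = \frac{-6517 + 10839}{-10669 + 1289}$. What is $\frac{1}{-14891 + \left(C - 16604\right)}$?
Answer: $- \frac{4690}{147737161} \approx -3.1746 \cdot 10^{-5}$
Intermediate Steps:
$C = - \frac{25611}{4690}$ ($C = -5 + \frac{-6517 + 10839}{-10669 + 1289} = -5 + \frac{4322}{-9380} = -5 + 4322 \left(- \frac{1}{9380}\right) = -5 - \frac{2161}{4690} = - \frac{25611}{4690} \approx -5.4608$)
$\frac{1}{-14891 + \left(C - 16604\right)} = \frac{1}{-14891 - \frac{77898371}{4690}} = \frac{1}{- \frac{147737161}{4690}} = - \frac{4690}{147737161}$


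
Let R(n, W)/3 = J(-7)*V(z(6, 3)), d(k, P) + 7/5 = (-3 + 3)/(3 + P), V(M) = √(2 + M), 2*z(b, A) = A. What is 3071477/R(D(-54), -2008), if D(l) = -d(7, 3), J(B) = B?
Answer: -3071477*√14/147 ≈ -78180.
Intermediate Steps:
z(b, A) = A/2
d(k, P) = -7/5 (d(k, P) = -7/5 + (-3 + 3)/(3 + P) = -7/5 + 0/(3 + P) = -7/5 + 0 = -7/5)
D(l) = 7/5 (D(l) = -1*(-7/5) = 7/5)
R(n, W) = -21*√14/2 (R(n, W) = 3*(-7*√(2 + (½)*3)) = 3*(-7*√(2 + 3/2)) = 3*(-7*√14/2) = -21*√14/2)
3071477/R(D(-54), -2008) = 3071477/((-21*√14/2)) = 3071477*(-√14/147) = -3071477*√14/147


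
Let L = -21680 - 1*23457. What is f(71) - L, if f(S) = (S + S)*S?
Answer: 55219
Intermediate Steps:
f(S) = 2*S² (f(S) = (2*S)*S = 2*S²)
L = -45137 (L = -21680 - 23457 = -45137)
f(71) - L = 2*71² - 1*(-45137) = 2*5041 + 45137 = 10082 + 45137 = 55219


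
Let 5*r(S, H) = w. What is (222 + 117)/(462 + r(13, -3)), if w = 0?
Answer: 113/154 ≈ 0.73377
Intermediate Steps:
r(S, H) = 0 (r(S, H) = (⅕)*0 = 0)
(222 + 117)/(462 + r(13, -3)) = (222 + 117)/(462 + 0) = 339/462 = 339*(1/462) = 113/154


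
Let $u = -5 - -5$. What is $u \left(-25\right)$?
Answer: $0$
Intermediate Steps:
$u = 0$ ($u = -5 + 5 = 0$)
$u \left(-25\right) = 0 \left(-25\right) = 0$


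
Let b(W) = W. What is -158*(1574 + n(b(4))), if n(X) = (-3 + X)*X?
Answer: -249324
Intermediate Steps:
n(X) = X*(-3 + X)
-158*(1574 + n(b(4))) = -158*(1574 + 4*(-3 + 4)) = -158*(1574 + 4*1) = -158*(1574 + 4) = -158*1578 = -249324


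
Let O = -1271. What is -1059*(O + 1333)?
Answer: -65658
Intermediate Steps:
-1059*(O + 1333) = -1059*(-1271 + 1333) = -1059*62 = -65658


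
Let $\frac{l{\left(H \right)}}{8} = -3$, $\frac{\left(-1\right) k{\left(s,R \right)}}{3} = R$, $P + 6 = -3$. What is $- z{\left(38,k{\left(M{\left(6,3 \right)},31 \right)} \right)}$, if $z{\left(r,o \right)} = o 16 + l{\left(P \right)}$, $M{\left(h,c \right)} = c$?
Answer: $1512$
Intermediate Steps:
$P = -9$ ($P = -6 - 3 = -9$)
$k{\left(s,R \right)} = - 3 R$
$l{\left(H \right)} = -24$ ($l{\left(H \right)} = 8 \left(-3\right) = -24$)
$z{\left(r,o \right)} = -24 + 16 o$ ($z{\left(r,o \right)} = o 16 - 24 = 16 o - 24 = -24 + 16 o$)
$- z{\left(38,k{\left(M{\left(6,3 \right)},31 \right)} \right)} = - (-24 + 16 \left(\left(-3\right) 31\right)) = - (-24 + 16 \left(-93\right)) = - (-24 - 1488) = \left(-1\right) \left(-1512\right) = 1512$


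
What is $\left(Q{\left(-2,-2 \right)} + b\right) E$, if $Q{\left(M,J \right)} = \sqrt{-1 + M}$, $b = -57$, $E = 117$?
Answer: $-6669 + 117 i \sqrt{3} \approx -6669.0 + 202.65 i$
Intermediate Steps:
$\left(Q{\left(-2,-2 \right)} + b\right) E = \left(\sqrt{-1 - 2} - 57\right) 117 = \left(\sqrt{-3} - 57\right) 117 = \left(i \sqrt{3} - 57\right) 117 = \left(-57 + i \sqrt{3}\right) 117 = -6669 + 117 i \sqrt{3}$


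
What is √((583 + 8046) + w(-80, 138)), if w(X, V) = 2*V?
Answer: √8905 ≈ 94.366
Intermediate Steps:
√((583 + 8046) + w(-80, 138)) = √((583 + 8046) + 2*138) = √(8629 + 276) = √8905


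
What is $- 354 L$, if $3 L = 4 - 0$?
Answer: $-472$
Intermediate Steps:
$L = \frac{4}{3}$ ($L = \frac{4 - 0}{3} = \frac{4 + 0}{3} = \frac{1}{3} \cdot 4 = \frac{4}{3} \approx 1.3333$)
$- 354 L = \left(-354\right) \frac{4}{3} = -472$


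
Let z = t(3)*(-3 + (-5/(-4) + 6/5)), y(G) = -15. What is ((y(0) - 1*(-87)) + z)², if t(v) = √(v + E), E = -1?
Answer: 1036921/200 - 396*√2/5 ≈ 5072.6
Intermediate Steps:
t(v) = √(-1 + v) (t(v) = √(v - 1) = √(-1 + v))
z = -11*√2/20 (z = √(-1 + 3)*(-3 + (-5/(-4) + 6/5)) = √2*(-3 + (-5*(-¼) + 6*(⅕))) = √2*(-3 + (5/4 + 6/5)) = √2*(-3 + 49/20) = √2*(-11/20) = -11*√2/20 ≈ -0.77782)
((y(0) - 1*(-87)) + z)² = ((-15 - 1*(-87)) - 11*√2/20)² = ((-15 + 87) - 11*√2/20)² = (72 - 11*√2/20)²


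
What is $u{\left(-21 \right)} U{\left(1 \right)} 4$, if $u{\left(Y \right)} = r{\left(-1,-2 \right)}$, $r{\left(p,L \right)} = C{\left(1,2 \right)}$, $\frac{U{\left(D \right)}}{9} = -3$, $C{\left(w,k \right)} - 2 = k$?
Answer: $-432$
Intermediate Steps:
$C{\left(w,k \right)} = 2 + k$
$U{\left(D \right)} = -27$ ($U{\left(D \right)} = 9 \left(-3\right) = -27$)
$r{\left(p,L \right)} = 4$ ($r{\left(p,L \right)} = 2 + 2 = 4$)
$u{\left(Y \right)} = 4$
$u{\left(-21 \right)} U{\left(1 \right)} 4 = 4 \left(\left(-27\right) 4\right) = 4 \left(-108\right) = -432$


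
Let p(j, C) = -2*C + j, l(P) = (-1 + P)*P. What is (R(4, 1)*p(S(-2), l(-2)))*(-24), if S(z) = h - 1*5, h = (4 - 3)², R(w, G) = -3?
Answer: -1152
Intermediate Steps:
h = 1 (h = 1² = 1)
l(P) = P*(-1 + P)
S(z) = -4 (S(z) = 1 - 1*5 = 1 - 5 = -4)
p(j, C) = j - 2*C
(R(4, 1)*p(S(-2), l(-2)))*(-24) = -3*(-4 - (-4)*(-1 - 2))*(-24) = -3*(-4 - (-4)*(-3))*(-24) = -3*(-4 - 2*6)*(-24) = -3*(-4 - 12)*(-24) = -3*(-16)*(-24) = 48*(-24) = -1152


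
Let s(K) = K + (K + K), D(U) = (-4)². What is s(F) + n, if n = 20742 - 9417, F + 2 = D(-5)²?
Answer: 12087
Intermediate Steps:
D(U) = 16
F = 254 (F = -2 + 16² = -2 + 256 = 254)
n = 11325
s(K) = 3*K (s(K) = K + 2*K = 3*K)
s(F) + n = 3*254 + 11325 = 762 + 11325 = 12087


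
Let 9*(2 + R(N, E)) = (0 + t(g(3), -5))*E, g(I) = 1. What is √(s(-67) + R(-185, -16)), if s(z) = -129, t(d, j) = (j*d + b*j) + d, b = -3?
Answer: I*√1355/3 ≈ 12.27*I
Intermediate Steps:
t(d, j) = d - 3*j + d*j (t(d, j) = (j*d - 3*j) + d = (d*j - 3*j) + d = (-3*j + d*j) + d = d - 3*j + d*j)
R(N, E) = -2 + 11*E/9 (R(N, E) = -2 + ((0 + (1 - 3*(-5) + 1*(-5)))*E)/9 = -2 + ((0 + (1 + 15 - 5))*E)/9 = -2 + ((0 + 11)*E)/9 = -2 + (11*E)/9 = -2 + 11*E/9)
√(s(-67) + R(-185, -16)) = √(-129 + (-2 + (11/9)*(-16))) = √(-129 + (-2 - 176/9)) = √(-129 - 194/9) = √(-1355/9) = I*√1355/3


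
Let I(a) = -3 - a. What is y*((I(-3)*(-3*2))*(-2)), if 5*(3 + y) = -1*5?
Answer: 0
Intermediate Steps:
y = -4 (y = -3 + (-1*5)/5 = -3 + (⅕)*(-5) = -3 - 1 = -4)
y*((I(-3)*(-3*2))*(-2)) = -4*(-3 - 1*(-3))*(-3*2)*(-2) = -4*(-3 + 3)*(-6)*(-2) = -4*0*(-6)*(-2) = -0*(-2) = -4*0 = 0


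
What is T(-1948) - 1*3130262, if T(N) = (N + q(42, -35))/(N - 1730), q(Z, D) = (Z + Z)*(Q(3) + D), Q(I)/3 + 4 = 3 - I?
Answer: -5756548870/1839 ≈ -3.1303e+6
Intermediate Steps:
Q(I) = -3 - 3*I (Q(I) = -12 + 3*(3 - I) = -12 + (9 - 3*I) = -3 - 3*I)
q(Z, D) = 2*Z*(-12 + D) (q(Z, D) = (Z + Z)*((-3 - 3*3) + D) = (2*Z)*((-3 - 9) + D) = (2*Z)*(-12 + D) = 2*Z*(-12 + D))
T(N) = (-3948 + N)/(-1730 + N) (T(N) = (N + 2*42*(-12 - 35))/(N - 1730) = (N + 2*42*(-47))/(-1730 + N) = (N - 3948)/(-1730 + N) = (-3948 + N)/(-1730 + N))
T(-1948) - 1*3130262 = (-3948 - 1948)/(-1730 - 1948) - 1*3130262 = -5896/(-3678) - 3130262 = -1/3678*(-5896) - 3130262 = 2948/1839 - 3130262 = -5756548870/1839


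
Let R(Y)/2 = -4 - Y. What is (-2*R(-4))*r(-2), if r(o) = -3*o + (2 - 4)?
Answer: 0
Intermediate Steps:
r(o) = -2 - 3*o (r(o) = -3*o - 2 = -2 - 3*o)
R(Y) = -8 - 2*Y (R(Y) = 2*(-4 - Y) = -8 - 2*Y)
(-2*R(-4))*r(-2) = (-2*(-8 - 2*(-4)))*(-2 - 3*(-2)) = (-2*(-8 + 8))*(-2 + 6) = -2*0*4 = 0*4 = 0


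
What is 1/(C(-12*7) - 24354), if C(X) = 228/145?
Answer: -145/3531102 ≈ -4.1064e-5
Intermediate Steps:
C(X) = 228/145 (C(X) = 228*(1/145) = 228/145)
1/(C(-12*7) - 24354) = 1/(228/145 - 24354) = 1/(-3531102/145) = -145/3531102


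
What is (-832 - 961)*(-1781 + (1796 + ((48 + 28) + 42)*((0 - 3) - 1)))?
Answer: 819401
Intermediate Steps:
(-832 - 961)*(-1781 + (1796 + ((48 + 28) + 42)*((0 - 3) - 1))) = -1793*(-1781 + (1796 + (76 + 42)*(-3 - 1))) = -1793*(-1781 + (1796 + 118*(-4))) = -1793*(-1781 + (1796 - 472)) = -1793*(-1781 + 1324) = -1793*(-457) = 819401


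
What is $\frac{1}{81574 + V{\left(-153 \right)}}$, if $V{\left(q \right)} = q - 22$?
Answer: $\frac{1}{81399} \approx 1.2285 \cdot 10^{-5}$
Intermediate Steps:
$V{\left(q \right)} = -22 + q$
$\frac{1}{81574 + V{\left(-153 \right)}} = \frac{1}{81574 - 175} = \frac{1}{81399}$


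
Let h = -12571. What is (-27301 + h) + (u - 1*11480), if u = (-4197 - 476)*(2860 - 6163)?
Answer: 15383567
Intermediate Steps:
u = 15434919 (u = -4673*(-3303) = 15434919)
(-27301 + h) + (u - 1*11480) = (-27301 - 12571) + (15434919 - 1*11480) = -39872 + (15434919 - 11480) = -39872 + 15423439 = 15383567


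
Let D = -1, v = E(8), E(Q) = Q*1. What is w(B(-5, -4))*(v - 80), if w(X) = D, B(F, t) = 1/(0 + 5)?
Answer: 72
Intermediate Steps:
E(Q) = Q
B(F, t) = ⅕ (B(F, t) = 1/5 = ⅕)
v = 8
w(X) = -1
w(B(-5, -4))*(v - 80) = -(8 - 80) = -1*(-72) = 72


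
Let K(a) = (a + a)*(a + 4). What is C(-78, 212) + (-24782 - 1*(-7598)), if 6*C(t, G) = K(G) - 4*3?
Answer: -1922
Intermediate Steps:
K(a) = 2*a*(4 + a) (K(a) = (2*a)*(4 + a) = 2*a*(4 + a))
C(t, G) = -2 + G*(4 + G)/3 (C(t, G) = (2*G*(4 + G) - 4*3)/6 = (2*G*(4 + G) - 12)/6 = (-12 + 2*G*(4 + G))/6 = -2 + G*(4 + G)/3)
C(-78, 212) + (-24782 - 1*(-7598)) = (-2 + (⅓)*212*(4 + 212)) + (-24782 - 1*(-7598)) = (-2 + (⅓)*212*216) + (-24782 + 7598) = (-2 + 15264) - 17184 = 15262 - 17184 = -1922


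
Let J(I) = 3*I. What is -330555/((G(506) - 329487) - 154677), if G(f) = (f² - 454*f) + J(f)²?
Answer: -330555/1846472 ≈ -0.17902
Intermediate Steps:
G(f) = -454*f + 10*f² (G(f) = (f² - 454*f) + (3*f)² = (f² - 454*f) + 9*f² = -454*f + 10*f²)
-330555/((G(506) - 329487) - 154677) = -330555/((2*506*(-227 + 5*506) - 329487) - 154677) = -330555/((2*506*(-227 + 2530) - 329487) - 154677) = -330555/((2*506*2303 - 329487) - 154677) = -330555/((2330636 - 329487) - 154677) = -330555/(2001149 - 154677) = -330555/1846472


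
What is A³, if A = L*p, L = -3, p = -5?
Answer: 3375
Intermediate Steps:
A = 15 (A = -3*(-5) = 15)
A³ = 15³ = 3375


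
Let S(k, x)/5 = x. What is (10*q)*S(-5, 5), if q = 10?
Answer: 2500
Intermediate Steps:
S(k, x) = 5*x
(10*q)*S(-5, 5) = (10*10)*(5*5) = 100*25 = 2500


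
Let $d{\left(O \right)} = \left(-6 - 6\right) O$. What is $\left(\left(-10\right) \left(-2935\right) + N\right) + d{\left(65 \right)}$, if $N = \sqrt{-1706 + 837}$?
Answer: $28570 + i \sqrt{869} \approx 28570.0 + 29.479 i$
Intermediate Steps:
$d{\left(O \right)} = - 12 O$
$N = i \sqrt{869}$ ($N = \sqrt{-869} = i \sqrt{869} \approx 29.479 i$)
$\left(\left(-10\right) \left(-2935\right) + N\right) + d{\left(65 \right)} = \left(\left(-10\right) \left(-2935\right) + i \sqrt{869}\right) - 780 = \left(29350 + i \sqrt{869}\right) - 780 = 28570 + i \sqrt{869}$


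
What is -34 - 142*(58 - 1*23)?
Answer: -5004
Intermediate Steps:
-34 - 142*(58 - 1*23) = -34 - 142*(58 - 23) = -34 - 142*35 = -34 - 4970 = -5004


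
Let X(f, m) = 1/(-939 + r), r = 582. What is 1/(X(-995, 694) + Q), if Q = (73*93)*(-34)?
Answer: -357/82404883 ≈ -4.3323e-6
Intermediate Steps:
Q = -230826 (Q = 6789*(-34) = -230826)
X(f, m) = -1/357 (X(f, m) = 1/(-939 + 582) = 1/(-357) = -1/357)
1/(X(-995, 694) + Q) = 1/(-1/357 - 230826) = 1/(-82404883/357) = -357/82404883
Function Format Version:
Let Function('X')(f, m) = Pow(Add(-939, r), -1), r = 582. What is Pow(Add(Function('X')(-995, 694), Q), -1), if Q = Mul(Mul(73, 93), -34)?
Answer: Rational(-357, 82404883) ≈ -4.3323e-6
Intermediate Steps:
Q = -230826 (Q = Mul(6789, -34) = -230826)
Function('X')(f, m) = Rational(-1, 357) (Function('X')(f, m) = Pow(Add(-939, 582), -1) = Pow(-357, -1) = Rational(-1, 357))
Pow(Add(Function('X')(-995, 694), Q), -1) = Pow(Add(Rational(-1, 357), -230826), -1) = Pow(Rational(-82404883, 357), -1) = Rational(-357, 82404883)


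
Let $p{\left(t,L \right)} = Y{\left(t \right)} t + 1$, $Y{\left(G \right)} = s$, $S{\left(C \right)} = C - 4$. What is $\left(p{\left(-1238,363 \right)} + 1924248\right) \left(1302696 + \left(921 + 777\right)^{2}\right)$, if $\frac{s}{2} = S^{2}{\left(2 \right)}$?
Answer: $8013256735500$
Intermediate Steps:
$S{\left(C \right)} = -4 + C$ ($S{\left(C \right)} = C - 4 = -4 + C$)
$s = 8$ ($s = 2 \left(-4 + 2\right)^{2} = 2 \left(-2\right)^{2} = 2 \cdot 4 = 8$)
$Y{\left(G \right)} = 8$
$p{\left(t,L \right)} = 1 + 8 t$ ($p{\left(t,L \right)} = 8 t + 1 = 1 + 8 t$)
$\left(p{\left(-1238,363 \right)} + 1924248\right) \left(1302696 + \left(921 + 777\right)^{2}\right) = \left(\left(1 + 8 \left(-1238\right)\right) + 1924248\right) \left(1302696 + \left(921 + 777\right)^{2}\right) = \left(\left(1 - 9904\right) + 1924248\right) \left(1302696 + 1698^{2}\right) = \left(-9903 + 1924248\right) \left(1302696 + 2883204\right) = 1914345 \cdot 4185900 = 8013256735500$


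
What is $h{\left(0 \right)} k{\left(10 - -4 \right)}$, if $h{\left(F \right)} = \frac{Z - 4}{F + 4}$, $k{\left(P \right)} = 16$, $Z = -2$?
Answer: $-24$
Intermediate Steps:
$h{\left(F \right)} = - \frac{6}{4 + F}$ ($h{\left(F \right)} = \frac{-2 - 4}{F + 4} = - \frac{6}{4 + F}$)
$h{\left(0 \right)} k{\left(10 - -4 \right)} = - \frac{6}{4 + 0} \cdot 16 = - \frac{6}{4} \cdot 16 = \left(-6\right) \frac{1}{4} \cdot 16 = \left(- \frac{3}{2}\right) 16 = -24$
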